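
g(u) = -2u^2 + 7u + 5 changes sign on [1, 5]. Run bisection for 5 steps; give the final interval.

[4, 4.125]

u = 3 gives g = 8, positive; keep [3, 5]
u = 4 gives g = 1, positive; keep [4, 5]
u = 4.5 gives g = -4, negative; keep [4, 4.5]
u = 4.25 gives g = -1.375, negative; keep [4, 4.25]
u = 4.125 gives g = -0.1562, negative; keep [4, 4.125]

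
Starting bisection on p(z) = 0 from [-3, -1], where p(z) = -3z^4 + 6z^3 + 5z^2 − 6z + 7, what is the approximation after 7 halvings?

-1.328125

m = -2, p(m) = -57 (−); new bracket [-2, -1]
m = -1.5, p(m) = -8.1875 (−); new bracket [-1.5, -1]
m = -1.25, p(m) = 3.269531 (+); new bracket [-1.5, -1.25]
m = -1.375, p(m) = -1.6179 (−); new bracket [-1.375, -1.25]
m = -1.3125, p(m) = 1.0197 (+); new bracket [-1.375, -1.3125]
m = -1.34375, p(m) = -0.2486 (−); new bracket [-1.34375, -1.3125]
m = -1.328125, p(m) = 0.3979 (+); new bracket [-1.34375, -1.328125]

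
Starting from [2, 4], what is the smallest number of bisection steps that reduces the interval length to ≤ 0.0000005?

Width after n steps is 2/2^n. Need 2^n ≥ 2/0.0000005 = 4000000.
2^21 = 2097152 < 4000000 ≤ 2^22 = 4194304, so n = 22.

22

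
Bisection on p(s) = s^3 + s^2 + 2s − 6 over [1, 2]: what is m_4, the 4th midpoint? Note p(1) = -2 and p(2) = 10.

s = 1.5 gives p = 2.625, positive; keep [1, 1.5]
s = 1.25 gives p = 0.015625, positive; keep [1, 1.25]
s = 1.125 gives p = -1.060547, negative; keep [1.125, 1.25]
s = 1.1875 gives p = -0.5403, negative; keep [1.1875, 1.25]

1.1875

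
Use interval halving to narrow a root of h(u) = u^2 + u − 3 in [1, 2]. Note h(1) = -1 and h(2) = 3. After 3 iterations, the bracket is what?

[1.25, 1.375]

m = 1.5, h(m) = 0.75 (+); new bracket [1, 1.5]
m = 1.25, h(m) = -0.1875 (−); new bracket [1.25, 1.5]
m = 1.375, h(m) = 0.265625 (+); new bracket [1.25, 1.375]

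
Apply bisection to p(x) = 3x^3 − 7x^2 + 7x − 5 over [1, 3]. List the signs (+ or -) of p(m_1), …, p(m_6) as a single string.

+-++++

x = 2 gives p = 5, positive; keep [1, 2]
x = 1.5 gives p = -0.125, negative; keep [1.5, 2]
x = 1.75 gives p = 1.890625, positive; keep [1.5, 1.75]
x = 1.625 gives p = 0.7637, positive; keep [1.5, 1.625]
x = 1.5625 gives p = 0.2917, positive; keep [1.5, 1.5625]
x = 1.53125 gives p = 0.0768, positive; keep [1.5, 1.53125]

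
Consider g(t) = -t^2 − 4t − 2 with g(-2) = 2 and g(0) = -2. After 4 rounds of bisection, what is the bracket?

[-0.625, -0.5]

t = -1 gives g = 1, positive; keep [-1, 0]
t = -0.5 gives g = -0.25, negative; keep [-1, -0.5]
t = -0.75 gives g = 0.4375, positive; keep [-0.75, -0.5]
t = -0.625 gives g = 0.1094, positive; keep [-0.625, -0.5]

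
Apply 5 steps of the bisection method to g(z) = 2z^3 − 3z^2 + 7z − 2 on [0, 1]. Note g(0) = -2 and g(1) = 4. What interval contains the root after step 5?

[0.3125, 0.34375]

m = 0.5, g(m) = 1 (+); new bracket [0, 0.5]
m = 0.25, g(m) = -0.40625 (−); new bracket [0.25, 0.5]
m = 0.375, g(m) = 0.308594 (+); new bracket [0.25, 0.375]
m = 0.3125, g(m) = -0.0444 (−); new bracket [0.3125, 0.375]
m = 0.34375, g(m) = 0.133 (+); new bracket [0.3125, 0.34375]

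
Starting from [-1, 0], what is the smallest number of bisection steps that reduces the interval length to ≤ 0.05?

Width after n steps is 1/2^n. Need 2^n ≥ 1/0.05 = 20.
2^4 = 16 < 20 ≤ 2^5 = 32, so n = 5.

5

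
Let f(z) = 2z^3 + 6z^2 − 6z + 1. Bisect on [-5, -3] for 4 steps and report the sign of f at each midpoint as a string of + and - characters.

-++-

m = -4, f(m) = -7 (−); new bracket [-4, -3]
m = -3.5, f(m) = 9.75 (+); new bracket [-4, -3.5]
m = -3.75, f(m) = 2.40625 (+); new bracket [-4, -3.75]
m = -3.875, f(m) = -2.0273 (−); new bracket [-3.875, -3.75]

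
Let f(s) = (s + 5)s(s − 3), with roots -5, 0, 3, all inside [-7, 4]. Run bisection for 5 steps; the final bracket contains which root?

-5

m = -1.5, f(m) = 23.625 (+); new bracket [-7, -1.5]
m = -4.25, f(m) = 23.109375 (+); new bracket [-7, -4.25]
m = -5.625, f(m) = -30.322266 (−); new bracket [-5.625, -4.25]
m = -4.9375, f(m) = 2.4495 (+); new bracket [-5.625, -4.9375]
m = -5.28125, f(m) = -12.3006 (−); new bracket [-5.28125, -4.9375]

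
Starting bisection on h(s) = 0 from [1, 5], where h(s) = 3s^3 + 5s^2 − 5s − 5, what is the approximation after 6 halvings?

1.1875

m = 3, h(m) = 106 (+); new bracket [1, 3]
m = 2, h(m) = 29 (+); new bracket [1, 2]
m = 1.5, h(m) = 8.875 (+); new bracket [1, 1.5]
m = 1.25, h(m) = 2.4219 (+); new bracket [1, 1.25]
m = 1.125, h(m) = -0.0254 (−); new bracket [1.125, 1.25]
m = 1.1875, h(m) = 1.137 (+); new bracket [1.125, 1.1875]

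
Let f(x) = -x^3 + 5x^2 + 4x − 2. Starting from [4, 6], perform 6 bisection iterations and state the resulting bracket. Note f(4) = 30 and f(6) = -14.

[5.625, 5.65625]

f(5) = 18 > 0, so the root lies in [5, 6]
f(5.5) = 4.875 > 0, so the root lies in [5.5, 6]
f(5.75) = -3.796875 < 0, so the root lies in [5.5, 5.75]
f(5.625) = 0.7246 > 0, so the root lies in [5.625, 5.75]
f(5.6875) = -1.489 < 0, so the root lies in [5.625, 5.6875]
f(5.65625) = -0.3705 < 0, so the root lies in [5.625, 5.65625]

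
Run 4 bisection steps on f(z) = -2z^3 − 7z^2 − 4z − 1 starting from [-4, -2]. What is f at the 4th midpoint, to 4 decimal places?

0.1680

midpoint -3: f = 2 > 0 → [-3, -2]
midpoint -2.5: f = -3.5 < 0 → [-3, -2.5]
midpoint -2.75: f = -1.34375 < 0 → [-3, -2.75]
midpoint -2.875: f = 0.168 > 0 → [-2.875, -2.75]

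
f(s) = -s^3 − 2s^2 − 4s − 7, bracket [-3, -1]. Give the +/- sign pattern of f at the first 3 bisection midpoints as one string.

+--

s = -2 gives f = 1, positive; keep [-2, -1]
s = -1.5 gives f = -2.125, negative; keep [-2, -1.5]
s = -1.75 gives f = -0.765625, negative; keep [-2, -1.75]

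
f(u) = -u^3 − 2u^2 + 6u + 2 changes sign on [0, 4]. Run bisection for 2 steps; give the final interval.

midpoint 2: f = -2 < 0 → [0, 2]
midpoint 1: f = 5 > 0 → [1, 2]

[1, 2]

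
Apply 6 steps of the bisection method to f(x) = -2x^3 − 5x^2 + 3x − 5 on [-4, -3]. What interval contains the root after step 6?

f(-3.5) = 9 > 0, so the root lies in [-3.5, -3]
f(-3.25) = 1.09375 > 0, so the root lies in [-3.25, -3]
f(-3.125) = -2.167969 < 0, so the root lies in [-3.25, -3.125]
f(-3.1875) = -0.5923 < 0, so the root lies in [-3.25, -3.1875]
f(-3.21875) = 0.2368 > 0, so the root lies in [-3.21875, -3.1875]
f(-3.203125) = -0.1812 < 0, so the root lies in [-3.21875, -3.203125]

[-3.21875, -3.203125]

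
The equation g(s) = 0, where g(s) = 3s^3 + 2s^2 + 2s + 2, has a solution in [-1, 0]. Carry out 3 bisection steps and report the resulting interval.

[-0.875, -0.75]

midpoint -0.5: g = 1.125 > 0 → [-1, -0.5]
midpoint -0.75: g = 0.359375 > 0 → [-1, -0.75]
midpoint -0.875: g = -0.228516 < 0 → [-0.875, -0.75]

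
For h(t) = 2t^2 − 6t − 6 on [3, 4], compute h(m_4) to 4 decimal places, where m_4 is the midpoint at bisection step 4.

m = 3.5, h(m) = -2.5 (−); new bracket [3.5, 4]
m = 3.75, h(m) = -0.375 (−); new bracket [3.75, 4]
m = 3.875, h(m) = 0.78125 (+); new bracket [3.75, 3.875]
m = 3.8125, h(m) = 0.1953 (+); new bracket [3.75, 3.8125]

0.1953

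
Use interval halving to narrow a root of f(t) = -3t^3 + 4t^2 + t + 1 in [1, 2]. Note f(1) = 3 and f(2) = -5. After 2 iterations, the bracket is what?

t = 1.5 gives f = 1.375, positive; keep [1.5, 2]
t = 1.75 gives f = -1.078125, negative; keep [1.5, 1.75]

[1.5, 1.75]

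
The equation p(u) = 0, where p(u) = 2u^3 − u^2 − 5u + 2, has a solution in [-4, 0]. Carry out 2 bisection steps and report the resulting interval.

[-2, -1]

midpoint -2: p = -8 < 0 → [-2, 0]
midpoint -1: p = 4 > 0 → [-2, -1]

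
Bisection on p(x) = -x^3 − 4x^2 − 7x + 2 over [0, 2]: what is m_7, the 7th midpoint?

x = 1 gives p = -10, negative; keep [0, 1]
x = 0.5 gives p = -2.625, negative; keep [0, 0.5]
x = 0.25 gives p = -0.015625, negative; keep [0, 0.25]
x = 0.125 gives p = 1.0605, positive; keep [0.125, 0.25]
x = 0.1875 gives p = 0.5403, positive; keep [0.1875, 0.25]
x = 0.21875 gives p = 0.2669, positive; keep [0.21875, 0.25]
x = 0.234375 gives p = 0.1268, positive; keep [0.234375, 0.25]

0.234375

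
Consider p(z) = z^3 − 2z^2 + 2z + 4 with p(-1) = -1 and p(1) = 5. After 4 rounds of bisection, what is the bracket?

m = 0, p(m) = 4 (+); new bracket [-1, 0]
m = -0.5, p(m) = 2.375 (+); new bracket [-1, -0.5]
m = -0.75, p(m) = 0.953125 (+); new bracket [-1, -0.75]
m = -0.875, p(m) = 0.0488 (+); new bracket [-1, -0.875]

[-1, -0.875]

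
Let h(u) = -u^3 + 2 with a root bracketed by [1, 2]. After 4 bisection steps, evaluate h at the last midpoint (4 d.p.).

-0.2610

m = 1.5, h(m) = -1.375 (−); new bracket [1, 1.5]
m = 1.25, h(m) = 0.046875 (+); new bracket [1.25, 1.5]
m = 1.375, h(m) = -0.599609 (−); new bracket [1.25, 1.375]
m = 1.3125, h(m) = -0.261 (−); new bracket [1.25, 1.3125]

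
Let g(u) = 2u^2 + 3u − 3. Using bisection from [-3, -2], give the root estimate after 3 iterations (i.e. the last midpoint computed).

u = -2.5 gives g = 2, positive; keep [-2.5, -2]
u = -2.25 gives g = 0.375, positive; keep [-2.25, -2]
u = -2.125 gives g = -0.34375, negative; keep [-2.25, -2.125]

-2.125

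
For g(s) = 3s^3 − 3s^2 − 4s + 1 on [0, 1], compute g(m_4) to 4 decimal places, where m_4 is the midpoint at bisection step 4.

0.1643

m = 0.5, g(m) = -1.375 (−); new bracket [0, 0.5]
m = 0.25, g(m) = -0.140625 (−); new bracket [0, 0.25]
m = 0.125, g(m) = 0.458984 (+); new bracket [0.125, 0.25]
m = 0.1875, g(m) = 0.1643 (+); new bracket [0.1875, 0.25]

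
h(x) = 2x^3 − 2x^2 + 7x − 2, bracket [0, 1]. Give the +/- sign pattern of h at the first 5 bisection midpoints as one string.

+-++-

h(0.5) = 1.25 > 0, so the root lies in [0, 0.5]
h(0.25) = -0.34375 < 0, so the root lies in [0.25, 0.5]
h(0.375) = 0.449219 > 0, so the root lies in [0.25, 0.375]
h(0.3125) = 0.0532 > 0, so the root lies in [0.25, 0.3125]
h(0.28125) = -0.145 < 0, so the root lies in [0.28125, 0.3125]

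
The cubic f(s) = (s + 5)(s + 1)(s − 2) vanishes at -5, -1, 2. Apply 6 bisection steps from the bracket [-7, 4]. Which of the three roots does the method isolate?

-5

f(-1.5) = 6.125 > 0, so the root lies in [-7, -1.5]
f(-4.25) = 15.234375 > 0, so the root lies in [-7, -4.25]
f(-5.625) = -22.041016 < 0, so the root lies in [-5.625, -4.25]
f(-4.9375) = 1.7073 > 0, so the root lies in [-5.625, -4.9375]
f(-5.28125) = -8.7674 < 0, so the root lies in [-5.28125, -4.9375]
f(-5.109375) = -3.1954 < 0, so the root lies in [-5.109375, -4.9375]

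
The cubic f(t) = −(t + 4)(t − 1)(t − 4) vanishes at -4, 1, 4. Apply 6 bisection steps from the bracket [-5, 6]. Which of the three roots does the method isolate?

f(0.5) = -7.875 < 0, so the root lies in [-5, 0.5]
f(-2.25) = -35.546875 < 0, so the root lies in [-5, -2.25]
f(-3.625) = -13.224609 < 0, so the root lies in [-5, -3.625]
f(-4.3125) = 13.8 > 0, so the root lies in [-4.3125, -3.625]
f(-3.96875) = -1.2373 < 0, so the root lies in [-4.3125, -3.96875]
f(-4.140625) = 5.8849 > 0, so the root lies in [-4.140625, -3.96875]

-4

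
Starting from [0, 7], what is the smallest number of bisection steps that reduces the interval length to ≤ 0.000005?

21

Width after n steps is 7/2^n. Need 2^n ≥ 7/0.000005 = 1400000.
2^20 = 1048576 < 1400000 ≤ 2^21 = 2097152, so n = 21.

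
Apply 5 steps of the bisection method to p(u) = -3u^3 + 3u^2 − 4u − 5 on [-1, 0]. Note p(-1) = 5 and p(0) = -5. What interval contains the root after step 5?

u = -0.5 gives p = -1.875, negative; keep [-1, -0.5]
u = -0.75 gives p = 0.953125, positive; keep [-0.75, -0.5]
u = -0.625 gives p = -0.595703, negative; keep [-0.75, -0.625]
u = -0.6875 gives p = 0.1428, positive; keep [-0.6875, -0.625]
u = -0.65625 gives p = -0.2351, negative; keep [-0.6875, -0.65625]

[-0.6875, -0.65625]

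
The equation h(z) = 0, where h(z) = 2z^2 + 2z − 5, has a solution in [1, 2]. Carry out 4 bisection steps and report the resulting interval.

midpoint 1.5: h = 2.5 > 0 → [1, 1.5]
midpoint 1.25: h = 0.625 > 0 → [1, 1.25]
midpoint 1.125: h = -0.21875 < 0 → [1.125, 1.25]
midpoint 1.1875: h = 0.1953 > 0 → [1.125, 1.1875]

[1.125, 1.1875]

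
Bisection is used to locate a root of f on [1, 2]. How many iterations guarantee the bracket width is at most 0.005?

8

Width after n steps is 1/2^n. Need 2^n ≥ 1/0.005 = 200.
2^7 = 128 < 200 ≤ 2^8 = 256, so n = 8.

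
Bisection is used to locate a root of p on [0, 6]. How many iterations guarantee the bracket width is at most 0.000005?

21

Width after n steps is 6/2^n. Need 2^n ≥ 6/0.000005 = 1200000.
2^20 = 1048576 < 1200000 ≤ 2^21 = 2097152, so n = 21.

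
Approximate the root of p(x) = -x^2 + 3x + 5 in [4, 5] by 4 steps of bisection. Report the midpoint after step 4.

midpoint 4.5: p = -1.75 < 0 → [4, 4.5]
midpoint 4.25: p = -0.3125 < 0 → [4, 4.25]
midpoint 4.125: p = 0.359375 > 0 → [4.125, 4.25]
midpoint 4.1875: p = 0.0273 > 0 → [4.1875, 4.25]

4.1875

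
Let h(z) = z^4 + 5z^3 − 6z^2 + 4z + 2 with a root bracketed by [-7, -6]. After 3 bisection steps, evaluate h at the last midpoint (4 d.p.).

10.9124

z = -6.5 gives h = 134.4375, positive; keep [-6.5, -6]
z = -6.25 gives h = 47.800781, positive; keep [-6.25, -6]
z = -6.125 gives h = 10.912354, positive; keep [-6.125, -6]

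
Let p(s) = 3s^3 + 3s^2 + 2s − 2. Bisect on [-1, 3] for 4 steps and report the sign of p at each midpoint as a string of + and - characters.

s = 1 gives p = 6, positive; keep [-1, 1]
s = 0 gives p = -2, negative; keep [0, 1]
s = 0.5 gives p = 0.125, positive; keep [0, 0.5]
s = 0.25 gives p = -1.2656, negative; keep [0.25, 0.5]

+-+-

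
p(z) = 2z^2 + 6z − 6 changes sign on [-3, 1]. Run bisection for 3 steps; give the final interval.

m = -1, p(m) = -10 (−); new bracket [-1, 1]
m = 0, p(m) = -6 (−); new bracket [0, 1]
m = 0.5, p(m) = -2.5 (−); new bracket [0.5, 1]

[0.5, 1]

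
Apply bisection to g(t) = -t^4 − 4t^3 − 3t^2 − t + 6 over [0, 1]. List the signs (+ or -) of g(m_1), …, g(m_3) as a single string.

m = 0.5, g(m) = 4.1875 (+); new bracket [0.5, 1]
m = 0.75, g(m) = 1.558594 (+); new bracket [0.75, 1]
m = 0.875, g(m) = -0.437744 (−); new bracket [0.75, 0.875]

++-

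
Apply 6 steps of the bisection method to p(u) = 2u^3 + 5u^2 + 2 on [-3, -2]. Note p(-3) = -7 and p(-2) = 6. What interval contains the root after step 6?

midpoint -2.5: p = 2 > 0 → [-3, -2.5]
midpoint -2.75: p = -1.78125 < 0 → [-2.75, -2.5]
midpoint -2.625: p = 0.277344 > 0 → [-2.75, -2.625]
midpoint -2.6875: p = -0.7085 < 0 → [-2.6875, -2.625]
midpoint -2.65625: p = -0.2049 < 0 → [-2.65625, -2.625]
midpoint -2.640625: p = 0.0389 > 0 → [-2.65625, -2.640625]

[-2.65625, -2.640625]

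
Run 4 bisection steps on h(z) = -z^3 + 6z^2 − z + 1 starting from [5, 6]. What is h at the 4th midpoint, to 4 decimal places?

m = 5.5, h(m) = 10.625 (+); new bracket [5.5, 6]
m = 5.75, h(m) = 3.515625 (+); new bracket [5.75, 6]
m = 5.875, h(m) = -0.560547 (−); new bracket [5.75, 5.875]
m = 5.8125, h(m) = 1.5222 (+); new bracket [5.8125, 5.875]

1.5222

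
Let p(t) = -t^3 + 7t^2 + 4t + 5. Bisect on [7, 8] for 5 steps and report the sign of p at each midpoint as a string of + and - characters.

midpoint 7.5: p = 6.875 > 0 → [7.5, 8]
midpoint 7.75: p = -9.046875 < 0 → [7.5, 7.75]
midpoint 7.625: p = -0.837891 < 0 → [7.5, 7.625]
midpoint 7.5625: p = 3.0798 > 0 → [7.5625, 7.625]
midpoint 7.59375: p = 1.1364 > 0 → [7.59375, 7.625]

+--++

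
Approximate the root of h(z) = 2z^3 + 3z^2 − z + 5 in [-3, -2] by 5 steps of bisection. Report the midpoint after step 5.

midpoint -2.5: h = -5 < 0 → [-2.5, -2]
midpoint -2.25: h = -0.34375 < 0 → [-2.25, -2]
midpoint -2.125: h = 1.480469 > 0 → [-2.25, -2.125]
midpoint -2.1875: h = 0.6079 > 0 → [-2.25, -2.1875]
midpoint -2.21875: h = 0.1422 > 0 → [-2.25, -2.21875]

-2.21875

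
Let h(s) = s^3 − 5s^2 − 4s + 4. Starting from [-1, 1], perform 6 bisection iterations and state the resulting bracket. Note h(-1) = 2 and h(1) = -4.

[0.59375, 0.625]

midpoint 0: h = 4 > 0 → [0, 1]
midpoint 0.5: h = 0.875 > 0 → [0.5, 1]
midpoint 0.75: h = -1.390625 < 0 → [0.5, 0.75]
midpoint 0.625: h = -0.209 < 0 → [0.5, 0.625]
midpoint 0.5625: h = 0.3459 > 0 → [0.5625, 0.625]
midpoint 0.59375: h = 0.0716 > 0 → [0.59375, 0.625]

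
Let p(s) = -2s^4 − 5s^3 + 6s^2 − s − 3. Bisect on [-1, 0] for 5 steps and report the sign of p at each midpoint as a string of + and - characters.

p(-0.5) = -0.5 < 0, so the root lies in [-1, -0.5]
p(-0.75) = 2.601562 > 0, so the root lies in [-0.75, -0.5]
p(-0.625) = 0.884277 > 0, so the root lies in [-0.625, -0.5]
p(-0.5625) = 0.1506 > 0, so the root lies in [-0.5625, -0.5]
p(-0.53125) = -0.185 < 0, so the root lies in [-0.5625, -0.53125]

-+++-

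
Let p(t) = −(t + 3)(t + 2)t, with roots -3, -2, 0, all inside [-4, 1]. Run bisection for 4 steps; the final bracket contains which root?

m = -1.5, p(m) = 1.125 (+); new bracket [-1.5, 1]
m = -0.25, p(m) = 1.203125 (+); new bracket [-0.25, 1]
m = 0.375, p(m) = -3.005859 (−); new bracket [-0.25, 0.375]
m = 0.0625, p(m) = -0.3948 (−); new bracket [-0.25, 0.0625]

0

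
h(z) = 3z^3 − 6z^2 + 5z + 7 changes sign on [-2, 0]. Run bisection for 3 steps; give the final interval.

h(-1) = -7 < 0, so the root lies in [-1, 0]
h(-0.5) = 2.625 > 0, so the root lies in [-1, -0.5]
h(-0.75) = -1.390625 < 0, so the root lies in [-0.75, -0.5]

[-0.75, -0.5]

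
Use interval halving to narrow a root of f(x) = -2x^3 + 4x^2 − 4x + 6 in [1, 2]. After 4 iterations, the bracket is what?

[1.75, 1.8125]

x = 1.5 gives f = 2.25, positive; keep [1.5, 2]
x = 1.75 gives f = 0.53125, positive; keep [1.75, 2]
x = 1.875 gives f = -0.621094, negative; keep [1.75, 1.875]
x = 1.8125 gives f = -0.0181, negative; keep [1.75, 1.8125]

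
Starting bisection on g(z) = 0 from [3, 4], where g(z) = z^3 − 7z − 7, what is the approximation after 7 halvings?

3.0546875

z = 3.5 gives g = 11.375, positive; keep [3, 3.5]
z = 3.25 gives g = 4.578125, positive; keep [3, 3.25]
z = 3.125 gives g = 1.642578, positive; keep [3, 3.125]
z = 3.0625 gives g = 0.2854, positive; keep [3, 3.0625]
z = 3.03125 gives g = -0.3662, negative; keep [3.03125, 3.0625]
z = 3.046875 gives g = -0.0426, negative; keep [3.046875, 3.0625]
z = 3.0546875 gives g = 0.1208, positive; keep [3.046875, 3.0546875]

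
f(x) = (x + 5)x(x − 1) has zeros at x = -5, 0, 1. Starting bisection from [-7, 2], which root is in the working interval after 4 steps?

-5

x = -2.5 gives f = 21.875, positive; keep [-7, -2.5]
x = -4.75 gives f = 6.828125, positive; keep [-7, -4.75]
x = -5.875 gives f = -35.341797, negative; keep [-5.875, -4.75]
x = -5.3125 gives f = -10.4797, negative; keep [-5.3125, -4.75]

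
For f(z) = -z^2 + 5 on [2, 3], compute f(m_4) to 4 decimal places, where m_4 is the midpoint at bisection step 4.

z = 2.5 gives f = -1.25, negative; keep [2, 2.5]
z = 2.25 gives f = -0.0625, negative; keep [2, 2.25]
z = 2.125 gives f = 0.484375, positive; keep [2.125, 2.25]
z = 2.1875 gives f = 0.2148, positive; keep [2.1875, 2.25]

0.2148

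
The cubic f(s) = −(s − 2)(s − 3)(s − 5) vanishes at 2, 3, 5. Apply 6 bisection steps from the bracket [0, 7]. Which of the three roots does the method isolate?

5

midpoint 3.5: f = 1.125 > 0 → [3.5, 7]
midpoint 5.25: f = -1.828125 < 0 → [3.5, 5.25]
midpoint 4.375: f = 2.041016 > 0 → [4.375, 5.25]
midpoint 4.8125: f = 0.9558 > 0 → [4.8125, 5.25]
midpoint 5.03125: f = -0.1924 < 0 → [4.8125, 5.03125]
midpoint 4.921875: f = 0.4387 > 0 → [4.921875, 5.03125]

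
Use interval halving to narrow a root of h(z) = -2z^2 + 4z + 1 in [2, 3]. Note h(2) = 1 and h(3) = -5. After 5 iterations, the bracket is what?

m = 2.5, h(m) = -1.5 (−); new bracket [2, 2.5]
m = 2.25, h(m) = -0.125 (−); new bracket [2, 2.25]
m = 2.125, h(m) = 0.46875 (+); new bracket [2.125, 2.25]
m = 2.1875, h(m) = 0.1797 (+); new bracket [2.1875, 2.25]
m = 2.21875, h(m) = 0.0293 (+); new bracket [2.21875, 2.25]

[2.21875, 2.25]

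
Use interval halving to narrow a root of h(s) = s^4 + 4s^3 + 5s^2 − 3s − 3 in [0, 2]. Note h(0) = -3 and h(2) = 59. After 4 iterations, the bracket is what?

[0.75, 0.875]

s = 1 gives h = 4, positive; keep [0, 1]
s = 0.5 gives h = -2.6875, negative; keep [0.5, 1]
s = 0.75 gives h = -0.433594, negative; keep [0.75, 1]
s = 0.875 gives h = 1.469, positive; keep [0.75, 0.875]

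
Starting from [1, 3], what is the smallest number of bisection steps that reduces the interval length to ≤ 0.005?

9

Width after n steps is 2/2^n. Need 2^n ≥ 2/0.005 = 400.
2^8 = 256 < 400 ≤ 2^9 = 512, so n = 9.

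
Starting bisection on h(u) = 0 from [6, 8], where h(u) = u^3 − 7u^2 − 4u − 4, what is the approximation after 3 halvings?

midpoint 7: h = -32 < 0 → [7, 8]
midpoint 7.5: h = -5.875 < 0 → [7.5, 8]
midpoint 7.75: h = 10.046875 > 0 → [7.5, 7.75]

7.75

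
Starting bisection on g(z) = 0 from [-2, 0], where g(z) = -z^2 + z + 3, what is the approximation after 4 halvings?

g(-1) = 1 > 0, so the root lies in [-2, -1]
g(-1.5) = -0.75 < 0, so the root lies in [-1.5, -1]
g(-1.25) = 0.1875 > 0, so the root lies in [-1.5, -1.25]
g(-1.375) = -0.2656 < 0, so the root lies in [-1.375, -1.25]

-1.375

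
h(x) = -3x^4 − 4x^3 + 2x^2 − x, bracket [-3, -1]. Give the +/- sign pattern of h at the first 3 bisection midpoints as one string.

-++

m = -2, h(m) = -6 (−); new bracket [-2, -1]
m = -1.5, h(m) = 4.3125 (+); new bracket [-2, -1.5]
m = -1.75, h(m) = 1.175781 (+); new bracket [-2, -1.75]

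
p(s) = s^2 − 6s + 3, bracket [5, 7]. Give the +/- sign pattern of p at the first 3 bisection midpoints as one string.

++-

m = 6, p(m) = 3 (+); new bracket [5, 6]
m = 5.5, p(m) = 0.25 (+); new bracket [5, 5.5]
m = 5.25, p(m) = -0.9375 (−); new bracket [5.25, 5.5]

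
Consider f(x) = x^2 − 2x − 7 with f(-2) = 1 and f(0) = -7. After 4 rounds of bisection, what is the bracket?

x = -1 gives f = -4, negative; keep [-2, -1]
x = -1.5 gives f = -1.75, negative; keep [-2, -1.5]
x = -1.75 gives f = -0.4375, negative; keep [-2, -1.75]
x = -1.875 gives f = 0.2656, positive; keep [-1.875, -1.75]

[-1.875, -1.75]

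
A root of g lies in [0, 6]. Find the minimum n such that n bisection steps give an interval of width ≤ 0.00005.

17

Width after n steps is 6/2^n. Need 2^n ≥ 6/0.00005 = 120000.
2^16 = 65536 < 120000 ≤ 2^17 = 131072, so n = 17.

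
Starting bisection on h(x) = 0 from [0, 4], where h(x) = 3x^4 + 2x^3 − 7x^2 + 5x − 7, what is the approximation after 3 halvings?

h(2) = 39 > 0, so the root lies in [0, 2]
h(1) = -4 < 0, so the root lies in [1, 2]
h(1.5) = 6.6875 > 0, so the root lies in [1, 1.5]

1.5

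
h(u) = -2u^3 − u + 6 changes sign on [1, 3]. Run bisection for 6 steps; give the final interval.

midpoint 2: h = -12 < 0 → [1, 2]
midpoint 1.5: h = -2.25 < 0 → [1, 1.5]
midpoint 1.25: h = 0.84375 > 0 → [1.25, 1.5]
midpoint 1.375: h = -0.5742 < 0 → [1.25, 1.375]
midpoint 1.3125: h = 0.1655 > 0 → [1.3125, 1.375]
midpoint 1.34375: h = -0.1965 < 0 → [1.3125, 1.34375]

[1.3125, 1.34375]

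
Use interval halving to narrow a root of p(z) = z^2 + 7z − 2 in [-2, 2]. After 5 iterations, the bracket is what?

[0.25, 0.375]

midpoint 0: p = -2 < 0 → [0, 2]
midpoint 1: p = 6 > 0 → [0, 1]
midpoint 0.5: p = 1.75 > 0 → [0, 0.5]
midpoint 0.25: p = -0.1875 < 0 → [0.25, 0.5]
midpoint 0.375: p = 0.7656 > 0 → [0.25, 0.375]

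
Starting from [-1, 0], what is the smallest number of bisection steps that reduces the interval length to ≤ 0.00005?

Width after n steps is 1/2^n. Need 2^n ≥ 1/0.00005 = 20000.
2^14 = 16384 < 20000 ≤ 2^15 = 32768, so n = 15.

15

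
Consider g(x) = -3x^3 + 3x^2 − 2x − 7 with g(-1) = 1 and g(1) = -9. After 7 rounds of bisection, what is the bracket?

m = 0, g(m) = -7 (−); new bracket [-1, 0]
m = -0.5, g(m) = -4.875 (−); new bracket [-1, -0.5]
m = -0.75, g(m) = -2.546875 (−); new bracket [-1, -0.75]
m = -0.875, g(m) = -0.9434 (−); new bracket [-1, -0.875]
m = -0.9375, g(m) = -0.0164 (−); new bracket [-1, -0.9375]
m = -0.96875, g(m) = 0.4804 (+); new bracket [-0.96875, -0.9375]
m = -0.953125, g(m) = 0.2292 (+); new bracket [-0.953125, -0.9375]

[-0.953125, -0.9375]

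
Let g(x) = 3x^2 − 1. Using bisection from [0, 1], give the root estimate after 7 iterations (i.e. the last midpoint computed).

midpoint 0.5: g = -0.25 < 0 → [0.5, 1]
midpoint 0.75: g = 0.6875 > 0 → [0.5, 0.75]
midpoint 0.625: g = 0.171875 > 0 → [0.5, 0.625]
midpoint 0.5625: g = -0.0508 < 0 → [0.5625, 0.625]
midpoint 0.59375: g = 0.0576 > 0 → [0.5625, 0.59375]
midpoint 0.578125: g = 0.0027 > 0 → [0.5625, 0.578125]
midpoint 0.5703125: g = -0.0242 < 0 → [0.5703125, 0.578125]

0.5703125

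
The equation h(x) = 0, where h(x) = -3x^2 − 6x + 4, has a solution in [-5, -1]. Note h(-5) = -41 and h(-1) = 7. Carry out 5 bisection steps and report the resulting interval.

[-2.625, -2.5]

midpoint -3: h = -5 < 0 → [-3, -1]
midpoint -2: h = 4 > 0 → [-3, -2]
midpoint -2.5: h = 0.25 > 0 → [-3, -2.5]
midpoint -2.75: h = -2.1875 < 0 → [-2.75, -2.5]
midpoint -2.625: h = -0.9219 < 0 → [-2.625, -2.5]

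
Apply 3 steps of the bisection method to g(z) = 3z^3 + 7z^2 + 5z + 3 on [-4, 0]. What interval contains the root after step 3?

midpoint -2: g = -3 < 0 → [-2, 0]
midpoint -1: g = 2 > 0 → [-2, -1]
midpoint -1.5: g = 1.125 > 0 → [-2, -1.5]

[-2, -1.5]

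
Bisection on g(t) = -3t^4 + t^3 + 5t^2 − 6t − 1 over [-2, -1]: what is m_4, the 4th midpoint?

midpoint -1.5: g = 0.6875 > 0 → [-2, -1.5]
midpoint -1.75: g = -8.683594 < 0 → [-1.75, -1.5]
midpoint -1.625: g = -3.256592 < 0 → [-1.625, -1.5]
midpoint -1.5625: g = -1.1141 < 0 → [-1.5625, -1.5]

-1.5625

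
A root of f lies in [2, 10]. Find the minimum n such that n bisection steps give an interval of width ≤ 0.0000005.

Width after n steps is 8/2^n. Need 2^n ≥ 8/0.0000005 = 16000000.
2^23 = 8388608 < 16000000 ≤ 2^24 = 16777216, so n = 24.

24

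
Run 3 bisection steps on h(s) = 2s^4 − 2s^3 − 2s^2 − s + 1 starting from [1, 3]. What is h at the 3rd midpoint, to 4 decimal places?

1.1641

s = 2 gives h = 7, positive; keep [1, 2]
s = 1.5 gives h = -1.625, negative; keep [1.5, 2]
s = 1.75 gives h = 1.164062, positive; keep [1.5, 1.75]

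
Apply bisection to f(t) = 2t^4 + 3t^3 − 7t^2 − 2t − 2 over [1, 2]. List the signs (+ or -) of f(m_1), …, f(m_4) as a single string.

f(1.5) = -0.5 < 0, so the root lies in [1.5, 2]
f(1.75) = 7.898438 > 0, so the root lies in [1.5, 1.75]
f(1.625) = 3.084473 > 0, so the root lies in [1.5, 1.625]
f(1.5625) = 1.1502 > 0, so the root lies in [1.5, 1.5625]

-+++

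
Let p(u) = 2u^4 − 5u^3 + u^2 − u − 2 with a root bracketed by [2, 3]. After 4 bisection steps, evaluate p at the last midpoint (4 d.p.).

-0.3064

midpoint 2.5: p = 1.75 > 0 → [2, 2.5]
midpoint 2.25: p = -4.882812 < 0 → [2.25, 2.5]
midpoint 2.375: p = -2.083496 < 0 → [2.375, 2.5]
midpoint 2.4375: p = -0.3064 < 0 → [2.4375, 2.5]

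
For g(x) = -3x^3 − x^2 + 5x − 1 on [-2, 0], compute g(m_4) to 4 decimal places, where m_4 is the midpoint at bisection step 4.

1.1074

midpoint -1: g = -4 < 0 → [-2, -1]
midpoint -1.5: g = -0.625 < 0 → [-2, -1.5]
midpoint -1.75: g = 3.265625 > 0 → [-1.75, -1.5]
midpoint -1.625: g = 1.1074 > 0 → [-1.625, -1.5]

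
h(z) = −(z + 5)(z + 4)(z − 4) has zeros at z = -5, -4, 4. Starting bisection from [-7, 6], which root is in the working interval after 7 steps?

4

h(-0.5) = 70.875 > 0, so the root lies in [-0.5, 6]
h(2.75) = 65.390625 > 0, so the root lies in [2.75, 6]
h(4.375) = -29.443359 < 0, so the root lies in [2.75, 4.375]
h(3.5625) = 28.3298 > 0, so the root lies in [3.5625, 4.375]
h(3.96875) = 2.2334 > 0, so the root lies in [3.96875, 4.375]
h(4.171875) = -12.8823 < 0, so the root lies in [3.96875, 4.171875]
h(4.0703125) = -5.1469 < 0, so the root lies in [3.96875, 4.0703125]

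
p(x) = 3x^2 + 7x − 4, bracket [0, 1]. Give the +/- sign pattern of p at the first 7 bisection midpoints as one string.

m = 0.5, p(m) = 0.25 (+); new bracket [0, 0.5]
m = 0.25, p(m) = -2.0625 (−); new bracket [0.25, 0.5]
m = 0.375, p(m) = -0.953125 (−); new bracket [0.375, 0.5]
m = 0.4375, p(m) = -0.3633 (−); new bracket [0.4375, 0.5]
m = 0.46875, p(m) = -0.0596 (−); new bracket [0.46875, 0.5]
m = 0.484375, p(m) = 0.0945 (+); new bracket [0.46875, 0.484375]
m = 0.4765625, p(m) = 0.0173 (+); new bracket [0.46875, 0.4765625]

+----++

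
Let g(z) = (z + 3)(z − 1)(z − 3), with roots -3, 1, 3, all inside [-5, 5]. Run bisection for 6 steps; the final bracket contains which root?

-3

z = 0 gives g = 9, positive; keep [-5, 0]
z = -2.5 gives g = 9.625, positive; keep [-5, -2.5]
z = -3.75 gives g = -24.046875, negative; keep [-3.75, -2.5]
z = -3.125 gives g = -3.1582, negative; keep [-3.125, -2.5]
z = -2.8125 gives g = 4.155, positive; keep [-3.125, -2.8125]
z = -2.96875 gives g = 0.7403, positive; keep [-3.125, -2.96875]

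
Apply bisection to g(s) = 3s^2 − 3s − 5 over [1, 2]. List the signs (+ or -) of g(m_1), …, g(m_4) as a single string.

midpoint 1.5: g = -2.75 < 0 → [1.5, 2]
midpoint 1.75: g = -1.0625 < 0 → [1.75, 2]
midpoint 1.875: g = -0.078125 < 0 → [1.875, 2]
midpoint 1.9375: g = 0.4492 > 0 → [1.875, 1.9375]

---+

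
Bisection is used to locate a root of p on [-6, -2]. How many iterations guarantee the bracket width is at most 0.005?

10

Width after n steps is 4/2^n. Need 2^n ≥ 4/0.005 = 800.
2^9 = 512 < 800 ≤ 2^10 = 1024, so n = 10.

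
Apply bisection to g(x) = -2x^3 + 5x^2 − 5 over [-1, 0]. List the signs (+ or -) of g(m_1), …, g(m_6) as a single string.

--+---

x = -0.5 gives g = -3.5, negative; keep [-1, -0.5]
x = -0.75 gives g = -1.34375, negative; keep [-1, -0.75]
x = -0.875 gives g = 0.167969, positive; keep [-0.875, -0.75]
x = -0.8125 gives g = -0.6265, negative; keep [-0.875, -0.8125]
x = -0.84375 gives g = -0.2391, negative; keep [-0.875, -0.84375]
x = -0.859375 gives g = -0.038, negative; keep [-0.875, -0.859375]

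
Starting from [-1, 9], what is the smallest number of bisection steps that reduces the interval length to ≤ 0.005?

11

Width after n steps is 10/2^n. Need 2^n ≥ 10/0.005 = 2000.
2^10 = 1024 < 2000 ≤ 2^11 = 2048, so n = 11.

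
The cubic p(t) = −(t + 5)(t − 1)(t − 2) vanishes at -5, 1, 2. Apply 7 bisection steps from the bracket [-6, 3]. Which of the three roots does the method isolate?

-5

m = -1.5, p(m) = -30.625 (−); new bracket [-6, -1.5]
m = -3.75, p(m) = -34.140625 (−); new bracket [-6, -3.75]
m = -4.875, p(m) = -5.048828 (−); new bracket [-6, -4.875]
m = -5.4375, p(m) = 20.947 (+); new bracket [-5.4375, -4.875]
m = -5.15625, p(m) = 6.8837 (+); new bracket [-5.15625, -4.875]
m = -5.015625, p(m) = 0.6594 (+); new bracket [-5.015625, -4.875]
m = -4.9453125, p(m) = -2.2582 (−); new bracket [-5.015625, -4.9453125]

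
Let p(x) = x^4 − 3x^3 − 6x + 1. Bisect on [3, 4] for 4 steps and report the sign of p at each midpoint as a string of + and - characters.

x = 3.5 gives p = 1.4375, positive; keep [3, 3.5]
x = 3.25 gives p = -9.917969, negative; keep [3.25, 3.5]
x = 3.375 gives p = -4.83374, negative; keep [3.375, 3.5]
x = 3.4375 gives p = -1.8542, negative; keep [3.4375, 3.5]

+---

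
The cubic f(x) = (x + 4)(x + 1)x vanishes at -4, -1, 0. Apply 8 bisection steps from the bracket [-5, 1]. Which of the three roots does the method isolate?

midpoint -2: f = 4 > 0 → [-5, -2]
midpoint -3.5: f = 4.375 > 0 → [-5, -3.5]
midpoint -4.25: f = -3.453125 < 0 → [-4.25, -3.5]
midpoint -3.875: f = 1.3926 > 0 → [-4.25, -3.875]
midpoint -4.0625: f = -0.7776 < 0 → [-4.0625, -3.875]
midpoint -3.96875: f = 0.3682 > 0 → [-4.0625, -3.96875]
midpoint -4.015625: f = -0.1892 < 0 → [-4.015625, -3.96875]
midpoint -3.9921875: f = 0.0933 > 0 → [-4.015625, -3.9921875]

-4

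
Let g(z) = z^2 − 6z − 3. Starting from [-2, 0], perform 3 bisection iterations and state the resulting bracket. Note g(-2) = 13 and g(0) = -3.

midpoint -1: g = 4 > 0 → [-1, 0]
midpoint -0.5: g = 0.25 > 0 → [-0.5, 0]
midpoint -0.25: g = -1.4375 < 0 → [-0.5, -0.25]

[-0.5, -0.25]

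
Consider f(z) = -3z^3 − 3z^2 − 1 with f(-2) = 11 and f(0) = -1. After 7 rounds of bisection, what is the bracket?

[-1.234375, -1.21875]

z = -1 gives f = -1, negative; keep [-2, -1]
z = -1.5 gives f = 2.375, positive; keep [-1.5, -1]
z = -1.25 gives f = 0.171875, positive; keep [-1.25, -1]
z = -1.125 gives f = -0.5254, negative; keep [-1.25, -1.125]
z = -1.1875 gives f = -0.2068, negative; keep [-1.25, -1.1875]
z = -1.21875 gives f = -0.0252, negative; keep [-1.25, -1.21875]
z = -1.234375 gives f = 0.0713, positive; keep [-1.234375, -1.21875]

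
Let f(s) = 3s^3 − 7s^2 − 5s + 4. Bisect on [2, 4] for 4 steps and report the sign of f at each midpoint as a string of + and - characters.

f(3) = 7 > 0, so the root lies in [2, 3]
f(2.5) = -5.375 < 0, so the root lies in [2.5, 3]
f(2.75) = -0.296875 < 0, so the root lies in [2.75, 3]
f(2.875) = 3.0566 > 0, so the root lies in [2.75, 2.875]

+--+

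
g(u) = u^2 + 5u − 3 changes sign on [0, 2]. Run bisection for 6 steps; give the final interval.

[0.53125, 0.5625]

g(1) = 3 > 0, so the root lies in [0, 1]
g(0.5) = -0.25 < 0, so the root lies in [0.5, 1]
g(0.75) = 1.3125 > 0, so the root lies in [0.5, 0.75]
g(0.625) = 0.5156 > 0, so the root lies in [0.5, 0.625]
g(0.5625) = 0.1289 > 0, so the root lies in [0.5, 0.5625]
g(0.53125) = -0.0615 < 0, so the root lies in [0.53125, 0.5625]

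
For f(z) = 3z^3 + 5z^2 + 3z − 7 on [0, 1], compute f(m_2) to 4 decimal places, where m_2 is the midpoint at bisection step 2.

midpoint 0.5: f = -3.875 < 0 → [0.5, 1]
midpoint 0.75: f = -0.671875 < 0 → [0.75, 1]

-0.6719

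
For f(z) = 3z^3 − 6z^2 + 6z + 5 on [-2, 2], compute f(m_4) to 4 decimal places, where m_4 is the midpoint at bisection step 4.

m = 0, f(m) = 5 (+); new bracket [-2, 0]
m = -1, f(m) = -10 (−); new bracket [-1, 0]
m = -0.5, f(m) = 0.125 (+); new bracket [-1, -0.5]
m = -0.75, f(m) = -4.1406 (−); new bracket [-0.75, -0.5]

-4.1406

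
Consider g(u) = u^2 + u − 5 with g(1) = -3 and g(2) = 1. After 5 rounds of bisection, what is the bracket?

g(1.5) = -1.25 < 0, so the root lies in [1.5, 2]
g(1.75) = -0.1875 < 0, so the root lies in [1.75, 2]
g(1.875) = 0.390625 > 0, so the root lies in [1.75, 1.875]
g(1.8125) = 0.0977 > 0, so the root lies in [1.75, 1.8125]
g(1.78125) = -0.0459 < 0, so the root lies in [1.78125, 1.8125]

[1.78125, 1.8125]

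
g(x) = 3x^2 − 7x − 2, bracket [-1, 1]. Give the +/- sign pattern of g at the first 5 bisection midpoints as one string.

midpoint 0: g = -2 < 0 → [-1, 0]
midpoint -0.5: g = 2.25 > 0 → [-0.5, 0]
midpoint -0.25: g = -0.0625 < 0 → [-0.5, -0.25]
midpoint -0.375: g = 1.0469 > 0 → [-0.375, -0.25]
midpoint -0.3125: g = 0.4805 > 0 → [-0.3125, -0.25]

-+-++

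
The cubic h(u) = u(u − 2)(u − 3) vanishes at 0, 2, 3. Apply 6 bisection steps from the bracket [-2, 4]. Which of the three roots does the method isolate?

0

midpoint 1: h = 2 > 0 → [-2, 1]
midpoint -0.5: h = -4.375 < 0 → [-0.5, 1]
midpoint 0.25: h = 1.203125 > 0 → [-0.5, 0.25]
midpoint -0.125: h = -0.8301 < 0 → [-0.125, 0.25]
midpoint 0.0625: h = 0.3557 > 0 → [-0.125, 0.0625]
midpoint -0.03125: h = -0.1924 < 0 → [-0.03125, 0.0625]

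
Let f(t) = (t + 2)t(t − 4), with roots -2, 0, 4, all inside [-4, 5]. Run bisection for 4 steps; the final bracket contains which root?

4

f(0.5) = -4.375 < 0, so the root lies in [0.5, 5]
f(2.75) = -16.328125 < 0, so the root lies in [2.75, 5]
f(3.875) = -2.845703 < 0, so the root lies in [3.875, 5]
f(4.4375) = 12.4978 > 0, so the root lies in [3.875, 4.4375]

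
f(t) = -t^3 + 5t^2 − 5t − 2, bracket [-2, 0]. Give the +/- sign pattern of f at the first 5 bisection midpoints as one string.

midpoint -1: f = 9 > 0 → [-1, 0]
midpoint -0.5: f = 1.875 > 0 → [-0.5, 0]
midpoint -0.25: f = -0.421875 < 0 → [-0.5, -0.25]
midpoint -0.375: f = 0.6309 > 0 → [-0.375, -0.25]
midpoint -0.3125: f = 0.0813 > 0 → [-0.3125, -0.25]

++-++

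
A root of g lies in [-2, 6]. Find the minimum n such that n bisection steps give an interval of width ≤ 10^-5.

Width after n steps is 8/2^n. Need 2^n ≥ 8/10^-5 = 800000.
2^19 = 524288 < 800000 ≤ 2^20 = 1048576, so n = 20.

20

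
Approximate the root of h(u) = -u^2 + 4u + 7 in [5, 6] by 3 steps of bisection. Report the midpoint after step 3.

5.375

h(5.5) = -1.25 < 0, so the root lies in [5, 5.5]
h(5.25) = 0.4375 > 0, so the root lies in [5.25, 5.5]
h(5.375) = -0.390625 < 0, so the root lies in [5.25, 5.375]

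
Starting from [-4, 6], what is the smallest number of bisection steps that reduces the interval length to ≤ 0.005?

11

Width after n steps is 10/2^n. Need 2^n ≥ 10/0.005 = 2000.
2^10 = 1024 < 2000 ≤ 2^11 = 2048, so n = 11.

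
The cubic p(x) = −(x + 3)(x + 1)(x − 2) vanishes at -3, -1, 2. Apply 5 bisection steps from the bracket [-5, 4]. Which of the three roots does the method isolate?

p(-0.5) = 3.125 > 0, so the root lies in [-0.5, 4]
p(1.75) = 3.265625 > 0, so the root lies in [1.75, 4]
p(2.875) = -19.919922 < 0, so the root lies in [1.75, 2.875]
p(2.3125) = -5.4993 < 0, so the root lies in [1.75, 2.3125]
p(2.03125) = -0.4766 < 0, so the root lies in [1.75, 2.03125]

2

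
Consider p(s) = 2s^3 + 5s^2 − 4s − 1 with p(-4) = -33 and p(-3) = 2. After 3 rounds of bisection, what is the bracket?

[-3.125, -3]

p(-3.5) = -11.5 < 0, so the root lies in [-3.5, -3]
p(-3.25) = -3.84375 < 0, so the root lies in [-3.25, -3]
p(-3.125) = -0.707031 < 0, so the root lies in [-3.125, -3]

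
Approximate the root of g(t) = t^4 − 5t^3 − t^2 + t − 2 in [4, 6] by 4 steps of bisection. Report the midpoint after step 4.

midpoint 5: g = -22 < 0 → [5, 6]
midpoint 5.5: g = 56.4375 > 0 → [5, 5.5]
midpoint 5.25: g = 11.863281 > 0 → [5, 5.25]
midpoint 5.125: g = -6.3142 < 0 → [5.125, 5.25]

5.125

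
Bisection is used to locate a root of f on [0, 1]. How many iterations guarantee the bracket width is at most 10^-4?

Width after n steps is 1/2^n. Need 2^n ≥ 1/10^-4 = 10000.
2^13 = 8192 < 10000 ≤ 2^14 = 16384, so n = 14.

14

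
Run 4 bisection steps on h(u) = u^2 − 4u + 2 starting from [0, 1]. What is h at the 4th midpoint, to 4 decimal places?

midpoint 0.5: h = 0.25 > 0 → [0.5, 1]
midpoint 0.75: h = -0.4375 < 0 → [0.5, 0.75]
midpoint 0.625: h = -0.109375 < 0 → [0.5, 0.625]
midpoint 0.5625: h = 0.0664 > 0 → [0.5625, 0.625]

0.0664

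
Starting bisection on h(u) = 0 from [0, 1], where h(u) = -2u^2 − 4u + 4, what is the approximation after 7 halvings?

h(0.5) = 1.5 > 0, so the root lies in [0.5, 1]
h(0.75) = -0.125 < 0, so the root lies in [0.5, 0.75]
h(0.625) = 0.71875 > 0, so the root lies in [0.625, 0.75]
h(0.6875) = 0.3047 > 0, so the root lies in [0.6875, 0.75]
h(0.71875) = 0.0918 > 0, so the root lies in [0.71875, 0.75]
h(0.734375) = -0.0161 < 0, so the root lies in [0.71875, 0.734375]
h(0.7265625) = 0.038 > 0, so the root lies in [0.7265625, 0.734375]

0.7265625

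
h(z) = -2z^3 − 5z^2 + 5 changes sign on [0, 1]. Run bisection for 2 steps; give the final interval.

[0.75, 1]

h(0.5) = 3.5 > 0, so the root lies in [0.5, 1]
h(0.75) = 1.34375 > 0, so the root lies in [0.75, 1]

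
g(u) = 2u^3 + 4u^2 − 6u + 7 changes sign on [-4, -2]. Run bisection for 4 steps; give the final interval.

[-3.375, -3.25]

g(-3) = 7 > 0, so the root lies in [-4, -3]
g(-3.5) = -8.75 < 0, so the root lies in [-3.5, -3]
g(-3.25) = 0.09375 > 0, so the root lies in [-3.5, -3.25]
g(-3.375) = -4.0742 < 0, so the root lies in [-3.375, -3.25]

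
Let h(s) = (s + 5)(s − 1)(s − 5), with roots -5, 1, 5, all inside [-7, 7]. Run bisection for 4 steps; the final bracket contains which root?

-5

m = 0, h(m) = 25 (+); new bracket [-7, 0]
m = -3.5, h(m) = 57.375 (+); new bracket [-7, -3.5]
m = -5.25, h(m) = -16.015625 (−); new bracket [-5.25, -3.5]
m = -4.375, h(m) = 31.4941 (+); new bracket [-5.25, -4.375]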